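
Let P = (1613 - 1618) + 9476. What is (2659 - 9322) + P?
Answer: 2808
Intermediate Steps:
P = 9471 (P = -5 + 9476 = 9471)
(2659 - 9322) + P = (2659 - 9322) + 9471 = -6663 + 9471 = 2808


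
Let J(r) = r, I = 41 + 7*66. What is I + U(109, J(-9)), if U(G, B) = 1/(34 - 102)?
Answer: 34203/68 ≈ 502.99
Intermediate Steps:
I = 503 (I = 41 + 462 = 503)
U(G, B) = -1/68 (U(G, B) = 1/(-68) = -1/68)
I + U(109, J(-9)) = 503 - 1/68 = 34203/68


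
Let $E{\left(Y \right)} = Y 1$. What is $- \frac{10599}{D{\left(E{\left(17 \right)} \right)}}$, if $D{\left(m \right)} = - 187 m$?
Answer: $\frac{10599}{3179} \approx 3.3341$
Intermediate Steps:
$E{\left(Y \right)} = Y$
$- \frac{10599}{D{\left(E{\left(17 \right)} \right)}} = - \frac{10599}{\left(-187\right) 17} = - \frac{10599}{-3179} = \left(-10599\right) \left(- \frac{1}{3179}\right) = \frac{10599}{3179}$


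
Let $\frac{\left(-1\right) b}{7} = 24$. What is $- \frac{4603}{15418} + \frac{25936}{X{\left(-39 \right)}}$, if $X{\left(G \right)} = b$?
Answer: $- \frac{50081819}{323778} \approx -154.68$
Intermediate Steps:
$b = -168$ ($b = \left(-7\right) 24 = -168$)
$X{\left(G \right)} = -168$
$- \frac{4603}{15418} + \frac{25936}{X{\left(-39 \right)}} = - \frac{4603}{15418} + \frac{25936}{-168} = \left(-4603\right) \frac{1}{15418} + 25936 \left(- \frac{1}{168}\right) = - \frac{4603}{15418} - \frac{3242}{21} = - \frac{50081819}{323778}$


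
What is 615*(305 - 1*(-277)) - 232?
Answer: 357698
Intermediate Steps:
615*(305 - 1*(-277)) - 232 = 615*(305 + 277) - 232 = 615*582 - 232 = 357930 - 232 = 357698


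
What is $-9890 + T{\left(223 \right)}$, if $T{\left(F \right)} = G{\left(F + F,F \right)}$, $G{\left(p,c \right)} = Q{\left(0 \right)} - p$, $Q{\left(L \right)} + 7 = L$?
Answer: $-10343$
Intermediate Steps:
$Q{\left(L \right)} = -7 + L$
$G{\left(p,c \right)} = -7 - p$ ($G{\left(p,c \right)} = \left(-7 + 0\right) - p = -7 - p$)
$T{\left(F \right)} = -7 - 2 F$ ($T{\left(F \right)} = -7 - \left(F + F\right) = -7 - 2 F$)
$-9890 + T{\left(223 \right)} = -9890 - 453 = -10343$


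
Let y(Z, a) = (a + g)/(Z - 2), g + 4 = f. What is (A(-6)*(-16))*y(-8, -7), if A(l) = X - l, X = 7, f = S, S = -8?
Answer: -1976/5 ≈ -395.20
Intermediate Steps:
f = -8
g = -12 (g = -4 - 8 = -12)
y(Z, a) = (-12 + a)/(-2 + Z) (y(Z, a) = (a - 12)/(Z - 2) = (-12 + a)/(-2 + Z))
A(l) = 7 - l
(A(-6)*(-16))*y(-8, -7) = ((7 - 1*(-6))*(-16))*((-12 - 7)/(-2 - 8)) = ((7 + 6)*(-16))*(-19/(-10)) = (13*(-16))*(-⅒*(-19)) = -208*19/10 = -1976/5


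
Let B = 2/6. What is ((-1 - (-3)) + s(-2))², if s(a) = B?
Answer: 49/9 ≈ 5.4444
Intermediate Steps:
B = ⅓ (B = 2*(⅙) = ⅓ ≈ 0.33333)
s(a) = ⅓
((-1 - (-3)) + s(-2))² = ((-1 - (-3)) + ⅓)² = ((-1 - 1*(-3)) + ⅓)² = ((-1 + 3) + ⅓)² = (2 + ⅓)² = (7/3)² = 49/9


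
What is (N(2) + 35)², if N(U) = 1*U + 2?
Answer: 1521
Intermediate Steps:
N(U) = 2 + U (N(U) = U + 2 = 2 + U)
(N(2) + 35)² = ((2 + 2) + 35)² = (4 + 35)² = 39² = 1521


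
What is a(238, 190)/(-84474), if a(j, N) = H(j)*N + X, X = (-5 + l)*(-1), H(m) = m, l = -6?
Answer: -15077/28158 ≈ -0.53544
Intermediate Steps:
X = 11 (X = (-5 - 6)*(-1) = -11*(-1) = 11)
a(j, N) = 11 + N*j (a(j, N) = j*N + 11 = N*j + 11 = 11 + N*j)
a(238, 190)/(-84474) = (11 + 190*238)/(-84474) = (11 + 45220)*(-1/84474) = 45231*(-1/84474) = -15077/28158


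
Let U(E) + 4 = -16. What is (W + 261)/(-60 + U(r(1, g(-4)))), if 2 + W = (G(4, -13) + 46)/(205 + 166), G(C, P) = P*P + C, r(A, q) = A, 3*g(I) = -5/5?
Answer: -24077/7420 ≈ -3.2449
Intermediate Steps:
g(I) = -⅓ (g(I) = (-5/5)/3 = (-5*⅕)/3 = (⅓)*(-1) = -⅓)
G(C, P) = C + P² (G(C, P) = P² + C = C + P²)
U(E) = -20 (U(E) = -4 - 16 = -20)
W = -523/371 (W = -2 + ((4 + (-13)²) + 46)/(205 + 166) = -2 + ((4 + 169) + 46)/371 = -2 + (173 + 46)*(1/371) = -2 + 219*(1/371) = -2 + 219/371 = -523/371 ≈ -1.4097)
(W + 261)/(-60 + U(r(1, g(-4)))) = (-523/371 + 261)/(-60 - 20) = (96308/371)/(-80) = (96308/371)*(-1/80) = -24077/7420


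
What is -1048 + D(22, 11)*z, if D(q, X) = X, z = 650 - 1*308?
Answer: 2714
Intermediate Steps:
z = 342 (z = 650 - 308 = 342)
-1048 + D(22, 11)*z = -1048 + 11*342 = -1048 + 3762 = 2714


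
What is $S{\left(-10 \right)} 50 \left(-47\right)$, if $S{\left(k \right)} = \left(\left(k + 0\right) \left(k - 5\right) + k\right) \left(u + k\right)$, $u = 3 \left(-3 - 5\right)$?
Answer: $11186000$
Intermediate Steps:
$u = -24$ ($u = 3 \left(-8\right) = -24$)
$S{\left(k \right)} = \left(-24 + k\right) \left(k + k \left(-5 + k\right)\right)$ ($S{\left(k \right)} = \left(\left(k + 0\right) \left(k - 5\right) + k\right) \left(-24 + k\right) = \left(k \left(-5 + k\right) + k\right) \left(-24 + k\right) = \left(k + k \left(-5 + k\right)\right) \left(-24 + k\right) = \left(-24 + k\right) \left(k + k \left(-5 + k\right)\right)$)
$S{\left(-10 \right)} 50 \left(-47\right) = - 10 \left(96 + \left(-10\right)^{2} - -280\right) 50 \left(-47\right) = - 10 \left(96 + 100 + 280\right) 50 \left(-47\right) = \left(-10\right) 476 \cdot 50 \left(-47\right) = \left(-4760\right) 50 \left(-47\right) = \left(-238000\right) \left(-47\right) = 11186000$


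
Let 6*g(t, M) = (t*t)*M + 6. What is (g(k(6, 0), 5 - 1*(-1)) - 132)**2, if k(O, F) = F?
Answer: 17161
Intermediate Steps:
g(t, M) = 1 + M*t**2/6 (g(t, M) = ((t*t)*M + 6)/6 = (t**2*M + 6)/6 = (M*t**2 + 6)/6 = (6 + M*t**2)/6 = 1 + M*t**2/6)
(g(k(6, 0), 5 - 1*(-1)) - 132)**2 = ((1 + (1/6)*(5 - 1*(-1))*0**2) - 132)**2 = ((1 + (1/6)*(5 + 1)*0) - 132)**2 = ((1 + (1/6)*6*0) - 132)**2 = ((1 + 0) - 132)**2 = (1 - 132)**2 = (-131)**2 = 17161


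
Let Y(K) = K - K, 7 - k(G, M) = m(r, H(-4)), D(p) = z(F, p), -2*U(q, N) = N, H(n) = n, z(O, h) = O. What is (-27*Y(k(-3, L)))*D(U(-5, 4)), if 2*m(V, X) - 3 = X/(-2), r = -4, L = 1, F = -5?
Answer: 0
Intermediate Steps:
U(q, N) = -N/2
D(p) = -5
m(V, X) = 3/2 - X/4 (m(V, X) = 3/2 + (X/(-2))/2 = 3/2 + (X*(-1/2))/2 = 3/2 + (-X/2)/2 = 3/2 - X/4)
k(G, M) = 9/2 (k(G, M) = 7 - (3/2 - 1/4*(-4)) = 7 - (3/2 + 1) = 7 - 1*5/2 = 7 - 5/2 = 9/2)
Y(K) = 0
(-27*Y(k(-3, L)))*D(U(-5, 4)) = -27*0*(-5) = 0*(-5) = 0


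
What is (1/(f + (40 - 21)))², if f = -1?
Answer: 1/324 ≈ 0.0030864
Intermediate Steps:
(1/(f + (40 - 21)))² = (1/(-1 + (40 - 21)))² = (1/(-1 + 19))² = (1/18)² = 1/324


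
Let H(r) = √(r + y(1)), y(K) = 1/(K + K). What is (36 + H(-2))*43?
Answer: 1548 + 43*I*√6/2 ≈ 1548.0 + 52.664*I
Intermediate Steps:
y(K) = 1/(2*K)
H(r) = √(½ + r) (H(r) = √(r + (½)/1) = √(r + (½)*1) = √(r + ½) = √(½ + r))
(36 + H(-2))*43 = (36 + √(2 + 4*(-2))/2)*43 = (36 + √(2 - 8)/2)*43 = (36 + √(-6)/2)*43 = (36 + (I*√6)/2)*43 = (36 + I*√6/2)*43 = 1548 + 43*I*√6/2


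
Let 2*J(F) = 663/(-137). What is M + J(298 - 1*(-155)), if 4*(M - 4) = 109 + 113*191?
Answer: 1486335/274 ≈ 5424.6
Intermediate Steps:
J(F) = -663/274 (J(F) = (663/(-137))/2 = (663*(-1/137))/2 = (½)*(-663/137) = -663/274)
M = 5427 (M = 4 + (109 + 113*191)/4 = 4 + (109 + 21583)/4 = 4 + (¼)*21692 = 4 + 5423 = 5427)
M + J(298 - 1*(-155)) = 5427 - 663/274 = 1486335/274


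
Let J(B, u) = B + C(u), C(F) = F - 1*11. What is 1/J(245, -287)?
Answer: -1/53 ≈ -0.018868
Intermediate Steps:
C(F) = -11 + F (C(F) = F - 11 = -11 + F)
J(B, u) = -11 + B + u (J(B, u) = B + (-11 + u) = -11 + B + u)
1/J(245, -287) = 1/(-11 + 245 - 287) = 1/(-53) = -1/53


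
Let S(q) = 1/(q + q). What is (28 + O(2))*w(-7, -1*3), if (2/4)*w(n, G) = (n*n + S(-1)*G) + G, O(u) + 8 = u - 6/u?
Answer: 1805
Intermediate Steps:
S(q) = 1/(2*q)
O(u) = -8 + u - 6/u (O(u) = -8 + (u - 6/u) = -8 + u - 6/u)
w(n, G) = G + 2*n² (w(n, G) = 2*((n*n + ((½)/(-1))*G) + G) = 2*((n² + ((½)*(-1))*G) + G) = 2*((n² - G/2) + G) = 2*(n² + G/2) = G + 2*n²)
(28 + O(2))*w(-7, -1*3) = (28 + (-8 + 2 - 6/2))*(-1*3 + 2*(-7)²) = (28 + (-8 + 2 - 6*½))*(-3 + 2*49) = (28 + (-8 + 2 - 3))*(-3 + 98) = (28 - 9)*95 = 19*95 = 1805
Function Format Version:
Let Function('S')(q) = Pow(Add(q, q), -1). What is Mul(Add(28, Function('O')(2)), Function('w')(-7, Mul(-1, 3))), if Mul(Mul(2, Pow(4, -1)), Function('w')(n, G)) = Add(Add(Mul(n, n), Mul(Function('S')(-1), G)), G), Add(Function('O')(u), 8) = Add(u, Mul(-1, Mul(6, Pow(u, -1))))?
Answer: 1805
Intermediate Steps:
Function('S')(q) = Mul(Rational(1, 2), Pow(q, -1)) (Function('S')(q) = Pow(Mul(2, q), -1) = Mul(Rational(1, 2), Pow(q, -1)))
Function('O')(u) = Add(-8, u, Mul(-6, Pow(u, -1))) (Function('O')(u) = Add(-8, Add(u, Mul(-1, Mul(6, Pow(u, -1))))) = Add(-8, Add(u, Mul(-6, Pow(u, -1)))) = Add(-8, u, Mul(-6, Pow(u, -1))))
Function('w')(n, G) = Add(G, Mul(2, Pow(n, 2))) (Function('w')(n, G) = Mul(2, Add(Add(Mul(n, n), Mul(Mul(Rational(1, 2), Pow(-1, -1)), G)), G)) = Mul(2, Add(Add(Pow(n, 2), Mul(Mul(Rational(1, 2), -1), G)), G)) = Mul(2, Add(Add(Pow(n, 2), Mul(Rational(-1, 2), G)), G)) = Mul(2, Add(Pow(n, 2), Mul(Rational(1, 2), G))) = Add(G, Mul(2, Pow(n, 2))))
Mul(Add(28, Function('O')(2)), Function('w')(-7, Mul(-1, 3))) = Mul(Add(28, Add(-8, 2, Mul(-6, Pow(2, -1)))), Add(Mul(-1, 3), Mul(2, Pow(-7, 2)))) = Mul(Add(28, Add(-8, 2, Mul(-6, Rational(1, 2)))), Add(-3, Mul(2, 49))) = Mul(Add(28, Add(-8, 2, -3)), Add(-3, 98)) = Mul(Add(28, -9), 95) = Mul(19, 95) = 1805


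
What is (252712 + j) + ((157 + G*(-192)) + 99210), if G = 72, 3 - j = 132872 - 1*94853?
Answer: 300239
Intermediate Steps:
j = -38016 (j = 3 - (132872 - 1*94853) = 3 - (132872 - 94853) = 3 - 1*38019 = 3 - 38019 = -38016)
(252712 + j) + ((157 + G*(-192)) + 99210) = (252712 - 38016) + ((157 + 72*(-192)) + 99210) = 214696 + ((157 - 13824) + 99210) = 214696 + (-13667 + 99210) = 214696 + 85543 = 300239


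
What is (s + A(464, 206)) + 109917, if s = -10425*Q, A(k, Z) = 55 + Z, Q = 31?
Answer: -212997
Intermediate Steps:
s = -323175 (s = -10425*31 = -323175)
(s + A(464, 206)) + 109917 = (-323175 + (55 + 206)) + 109917 = (-323175 + 261) + 109917 = -322914 + 109917 = -212997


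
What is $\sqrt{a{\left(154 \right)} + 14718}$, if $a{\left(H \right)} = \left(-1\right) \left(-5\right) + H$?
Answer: $3 \sqrt{1653} \approx 121.97$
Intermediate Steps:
$a{\left(H \right)} = 5 + H$
$\sqrt{a{\left(154 \right)} + 14718} = \sqrt{\left(5 + 154\right) + 14718} = \sqrt{159 + 14718} = \sqrt{14877} = 3 \sqrt{1653}$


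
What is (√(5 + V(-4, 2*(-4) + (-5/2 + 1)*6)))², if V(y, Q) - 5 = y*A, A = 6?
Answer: -14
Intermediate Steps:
V(y, Q) = 5 + 6*y (V(y, Q) = 5 + y*6 = 5 + 6*y)
(√(5 + V(-4, 2*(-4) + (-5/2 + 1)*6)))² = (√(5 + (5 + 6*(-4))))² = (√(5 + (5 - 24)))² = (√(5 - 19))² = (√(-14))² = (I*√14)² = -14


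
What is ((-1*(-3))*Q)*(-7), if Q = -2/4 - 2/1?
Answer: 105/2 ≈ 52.500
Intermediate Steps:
Q = -5/2 (Q = -2*1/4 - 2*1 = -1/2 - 2 = -5/2 ≈ -2.5000)
((-1*(-3))*Q)*(-7) = (-1*(-3)*(-5/2))*(-7) = (3*(-5/2))*(-7) = -15/2*(-7) = 105/2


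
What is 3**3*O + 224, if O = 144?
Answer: 4112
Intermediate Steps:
3**3*O + 224 = 3**3*144 + 224 = 27*144 + 224 = 3888 + 224 = 4112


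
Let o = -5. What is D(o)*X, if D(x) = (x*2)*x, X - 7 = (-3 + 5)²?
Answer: 550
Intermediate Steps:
X = 11 (X = 7 + (-3 + 5)² = 7 + 2² = 7 + 4 = 11)
D(x) = 2*x² (D(x) = (2*x)*x = 2*x²)
D(o)*X = (2*(-5)²)*11 = (2*25)*11 = 50*11 = 550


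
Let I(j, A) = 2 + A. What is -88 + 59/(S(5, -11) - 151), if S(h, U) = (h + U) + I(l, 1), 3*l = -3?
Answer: -13611/154 ≈ -88.383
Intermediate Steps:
l = -1 (l = (1/3)*(-3) = -1)
S(h, U) = 3 + U + h (S(h, U) = (h + U) + (2 + 1) = (U + h) + 3 = 3 + U + h)
-88 + 59/(S(5, -11) - 151) = -88 + 59/((3 - 11 + 5) - 151) = -88 + 59/(-3 - 151) = -88 + 59/(-154) = -88 - 1/154*59 = -88 - 59/154 = -13611/154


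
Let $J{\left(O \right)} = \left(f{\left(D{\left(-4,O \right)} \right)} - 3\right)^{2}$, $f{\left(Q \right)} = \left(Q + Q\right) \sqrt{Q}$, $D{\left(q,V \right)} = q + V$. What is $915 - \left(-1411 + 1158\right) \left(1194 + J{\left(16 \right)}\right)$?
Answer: $2054010 - 72864 \sqrt{3} \approx 1.9278 \cdot 10^{6}$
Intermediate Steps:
$D{\left(q,V \right)} = V + q$
$f{\left(Q \right)} = 2 Q^{\frac{3}{2}}$ ($f{\left(Q \right)} = 2 Q \sqrt{Q} = 2 Q^{\frac{3}{2}}$)
$J{\left(O \right)} = \left(-3 + 2 \left(-4 + O\right)^{\frac{3}{2}}\right)^{2}$ ($J{\left(O \right)} = \left(2 \left(O - 4\right)^{\frac{3}{2}} - 3\right)^{2} = \left(2 \left(-4 + O\right)^{\frac{3}{2}} - 3\right)^{2} = \left(-3 + 2 \left(-4 + O\right)^{\frac{3}{2}}\right)^{2}$)
$915 - \left(-1411 + 1158\right) \left(1194 + J{\left(16 \right)}\right) = 915 - \left(-1411 + 1158\right) \left(1194 + \left(-3 + 2 \left(-4 + 16\right)^{\frac{3}{2}}\right)^{2}\right) = 915 - - 253 \left(1194 + \left(-3 + 2 \cdot 12^{\frac{3}{2}}\right)^{2}\right) = 915 - - 253 \left(1194 + \left(-3 + 2 \cdot 24 \sqrt{3}\right)^{2}\right) = 915 - - 253 \left(1194 + \left(-3 + 48 \sqrt{3}\right)^{2}\right) = 915 - \left(-302082 - 253 \left(-3 + 48 \sqrt{3}\right)^{2}\right) = 915 + \left(302082 + 253 \left(-3 + 48 \sqrt{3}\right)^{2}\right) = 302997 + 253 \left(-3 + 48 \sqrt{3}\right)^{2}$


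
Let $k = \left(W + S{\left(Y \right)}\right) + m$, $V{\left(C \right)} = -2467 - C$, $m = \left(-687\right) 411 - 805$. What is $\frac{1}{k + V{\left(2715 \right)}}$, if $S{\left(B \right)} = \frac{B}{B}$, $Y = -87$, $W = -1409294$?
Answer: $- \frac{1}{1697637} \approx -5.8905 \cdot 10^{-7}$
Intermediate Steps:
$m = -283162$ ($m = -282357 - 805 = -283162$)
$S{\left(B \right)} = 1$
$k = -1692455$ ($k = \left(-1409294 + 1\right) - 283162 = -1409293 - 283162 = -1692455$)
$\frac{1}{k + V{\left(2715 \right)}} = \frac{1}{-1692455 - 5182} = \frac{1}{-1697637} = - \frac{1}{1697637}$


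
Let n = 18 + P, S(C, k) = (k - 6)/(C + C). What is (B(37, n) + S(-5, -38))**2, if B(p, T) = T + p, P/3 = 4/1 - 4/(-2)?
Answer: 149769/25 ≈ 5990.8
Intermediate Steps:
P = 18 (P = 3*(4/1 - 4/(-2)) = 3*(4*1 - 4*(-1/2)) = 3*(4 + 2) = 3*6 = 18)
S(C, k) = (-6 + k)/(2*C) (S(C, k) = (-6 + k)/((2*C)) = (-6 + k)*(1/(2*C)) = (-6 + k)/(2*C))
n = 36 (n = 18 + 18 = 36)
(B(37, n) + S(-5, -38))**2 = ((36 + 37) + (1/2)*(-6 - 38)/(-5))**2 = (73 + (1/2)*(-1/5)*(-44))**2 = (73 + 22/5)**2 = (387/5)**2 = 149769/25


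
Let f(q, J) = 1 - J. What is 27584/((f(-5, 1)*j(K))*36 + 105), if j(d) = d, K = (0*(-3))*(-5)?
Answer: 27584/105 ≈ 262.70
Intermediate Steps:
K = 0 (K = 0*(-5) = 0)
27584/((f(-5, 1)*j(K))*36 + 105) = 27584/(((1 - 1*1)*0)*36 + 105) = 27584/(((1 - 1)*0)*36 + 105) = 27584/((0*0)*36 + 105) = 27584/(0*36 + 105) = 27584/(0 + 105) = 27584/105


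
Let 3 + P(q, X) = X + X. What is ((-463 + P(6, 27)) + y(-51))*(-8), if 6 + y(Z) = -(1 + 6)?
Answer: 3400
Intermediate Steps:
P(q, X) = -3 + 2*X (P(q, X) = -3 + (X + X) = -3 + 2*X)
y(Z) = -13 (y(Z) = -6 - (1 + 6) = -6 - 1*7 = -6 - 7 = -13)
((-463 + P(6, 27)) + y(-51))*(-8) = ((-463 + (-3 + 2*27)) - 13)*(-8) = ((-463 + (-3 + 54)) - 13)*(-8) = ((-463 + 51) - 13)*(-8) = (-412 - 13)*(-8) = -425*(-8) = 3400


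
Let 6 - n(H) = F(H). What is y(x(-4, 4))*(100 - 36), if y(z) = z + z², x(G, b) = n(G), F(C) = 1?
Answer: 1920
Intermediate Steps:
n(H) = 5 (n(H) = 6 - 1*1 = 6 - 1 = 5)
x(G, b) = 5
y(x(-4, 4))*(100 - 36) = (5*(1 + 5))*(100 - 36) = (5*6)*64 = 30*64 = 1920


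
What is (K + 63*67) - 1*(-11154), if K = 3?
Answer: 15378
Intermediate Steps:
(K + 63*67) - 1*(-11154) = (3 + 63*67) - 1*(-11154) = (3 + 4221) + 11154 = 4224 + 11154 = 15378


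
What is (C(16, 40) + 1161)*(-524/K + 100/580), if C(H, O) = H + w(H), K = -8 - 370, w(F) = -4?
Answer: 3340313/1827 ≈ 1828.3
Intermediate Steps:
K = -378
C(H, O) = -4 + H (C(H, O) = H - 4 = -4 + H)
(C(16, 40) + 1161)*(-524/K + 100/580) = ((-4 + 16) + 1161)*(-524/(-378) + 100/580) = (12 + 1161)*(-524*(-1/378) + 100*(1/580)) = 1173*(262/189 + 5/29) = 1173*(8543/5481) = 3340313/1827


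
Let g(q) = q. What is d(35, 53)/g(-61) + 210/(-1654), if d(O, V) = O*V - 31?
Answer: -1514853/50447 ≈ -30.029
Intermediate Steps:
d(O, V) = -31 + O*V
d(35, 53)/g(-61) + 210/(-1654) = (-31 + 35*53)/(-61) + 210/(-1654) = (-31 + 1855)*(-1/61) + 210*(-1/1654) = 1824*(-1/61) - 105/827 = -1824/61 - 105/827 = -1514853/50447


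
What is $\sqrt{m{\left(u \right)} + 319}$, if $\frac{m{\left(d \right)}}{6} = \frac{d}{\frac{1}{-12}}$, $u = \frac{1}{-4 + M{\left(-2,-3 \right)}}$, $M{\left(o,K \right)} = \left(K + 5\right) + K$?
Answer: $\frac{\sqrt{8335}}{5} \approx 18.259$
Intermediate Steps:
$M{\left(o,K \right)} = 5 + 2 K$ ($M{\left(o,K \right)} = \left(5 + K\right) + K = 5 + 2 K$)
$u = - \frac{1}{5}$ ($u = \frac{1}{-4 + \left(5 + 2 \left(-3\right)\right)} = \frac{1}{-4 + \left(5 - 6\right)} = \frac{1}{-4 - 1} = \frac{1}{-5} = - \frac{1}{5} \approx -0.2$)
$m{\left(d \right)} = - 72 d$ ($m{\left(d \right)} = 6 \frac{d}{\frac{1}{-12}} = 6 \frac{d}{- \frac{1}{12}} = 6 d \left(-12\right) = 6 \left(- 12 d\right) = - 72 d$)
$\sqrt{m{\left(u \right)} + 319} = \sqrt{\left(-72\right) \left(- \frac{1}{5}\right) + 319} = \sqrt{\frac{72}{5} + 319} = \sqrt{\frac{1667}{5}} = \frac{\sqrt{8335}}{5}$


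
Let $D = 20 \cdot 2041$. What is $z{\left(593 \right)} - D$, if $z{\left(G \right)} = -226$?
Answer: $-41046$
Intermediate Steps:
$D = 40820$
$z{\left(593 \right)} - D = -226 - 40820 = -41046$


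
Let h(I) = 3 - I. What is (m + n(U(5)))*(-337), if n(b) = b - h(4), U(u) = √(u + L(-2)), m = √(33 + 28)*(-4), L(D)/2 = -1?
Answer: -337 - 337*√3 + 1348*√61 ≈ 9607.5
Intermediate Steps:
L(D) = -2 (L(D) = 2*(-1) = -2)
m = -4*√61 (m = √61*(-4) = -4*√61 ≈ -31.241)
U(u) = √(-2 + u) (U(u) = √(u - 2) = √(-2 + u))
n(b) = 1 + b (n(b) = b - (3 - 1*4) = b - (3 - 4) = b - 1*(-1) = b + 1 = 1 + b)
(m + n(U(5)))*(-337) = (-4*√61 + (1 + √(-2 + 5)))*(-337) = (-4*√61 + (1 + √3))*(-337) = (1 + √3 - 4*√61)*(-337) = -337 - 337*√3 + 1348*√61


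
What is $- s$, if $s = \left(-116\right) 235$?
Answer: $27260$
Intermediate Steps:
$s = -27260$
$- s = \left(-1\right) \left(-27260\right) = 27260$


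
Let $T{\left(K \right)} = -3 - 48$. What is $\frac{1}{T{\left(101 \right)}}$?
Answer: $- \frac{1}{51} \approx -0.019608$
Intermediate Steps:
$T{\left(K \right)} = -51$
$\frac{1}{T{\left(101 \right)}} = \frac{1}{-51} = - \frac{1}{51}$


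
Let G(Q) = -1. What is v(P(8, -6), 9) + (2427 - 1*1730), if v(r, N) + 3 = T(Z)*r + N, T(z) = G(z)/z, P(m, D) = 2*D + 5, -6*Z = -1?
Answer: 745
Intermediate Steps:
Z = 1/6 (Z = -1/6*(-1) = 1/6 ≈ 0.16667)
P(m, D) = 5 + 2*D
T(z) = -1/z
v(r, N) = -3 + N - 6*r (v(r, N) = -3 + ((-1/1/6)*r + N) = -3 + ((-1*6)*r + N) = -3 + (-6*r + N) = -3 + (N - 6*r) = -3 + N - 6*r)
v(P(8, -6), 9) + (2427 - 1*1730) = (-3 + 9 - 6*(5 + 2*(-6))) + (2427 - 1*1730) = (-3 + 9 - 6*(5 - 12)) + (2427 - 1730) = (-3 + 9 - 6*(-7)) + 697 = (-3 + 9 + 42) + 697 = 48 + 697 = 745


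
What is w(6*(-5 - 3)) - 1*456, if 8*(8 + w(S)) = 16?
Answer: -462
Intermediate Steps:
w(S) = -6 (w(S) = -8 + (⅛)*16 = -8 + 2 = -6)
w(6*(-5 - 3)) - 1*456 = -6 - 1*456 = -6 - 456 = -462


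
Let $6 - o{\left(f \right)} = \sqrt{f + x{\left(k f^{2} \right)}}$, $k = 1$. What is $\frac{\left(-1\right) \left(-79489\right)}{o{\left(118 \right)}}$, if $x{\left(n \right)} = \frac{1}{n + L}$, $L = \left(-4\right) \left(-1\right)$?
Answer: $- \frac{2214245584}{380699} - \frac{158978 \sqrt{5722684410}}{1142097} \approx -16346.0$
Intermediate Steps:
$L = 4$
$x{\left(n \right)} = \frac{1}{4 + n}$ ($x{\left(n \right)} = \frac{1}{n + 4} = \frac{1}{4 + n}$)
$o{\left(f \right)} = 6 - \sqrt{f + \frac{1}{4 + f^{2}}}$ ($o{\left(f \right)} = 6 - \sqrt{f + \frac{1}{4 + 1 f^{2}}} = 6 - \sqrt{f + \frac{1}{4 + f^{2}}}$)
$\frac{\left(-1\right) \left(-79489\right)}{o{\left(118 \right)}} = \frac{\left(-1\right) \left(-79489\right)}{6 - \sqrt{\frac{1 + 118 \left(4 + 118^{2}\right)}{4 + 118^{2}}}} = \frac{79489}{6 - \sqrt{\frac{1 + 118 \left(4 + 13924\right)}{4 + 13924}}} = \frac{79489}{6 - \sqrt{\frac{1 + 118 \cdot 13928}{13928}}} = \frac{79489}{6 - \sqrt{\frac{1 + 1643504}{13928}}} = \frac{79489}{6 - \sqrt{\frac{1}{13928} \cdot 1643505}} = \frac{79489}{6 - \sqrt{\frac{1643505}{13928}}} = \frac{79489}{6 - \frac{\sqrt{5722684410}}{6964}}$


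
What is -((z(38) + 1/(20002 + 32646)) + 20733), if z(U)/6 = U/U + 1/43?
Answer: -46950591427/2263864 ≈ -20739.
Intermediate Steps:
z(U) = 264/43 (z(U) = 6*(U/U + 1/43) = 6*(1 + 1*(1/43)) = 6*(1 + 1/43) = 6*(44/43) = 264/43)
-((z(38) + 1/(20002 + 32646)) + 20733) = -((264/43 + 1/(20002 + 32646)) + 20733) = -((264/43 + 1/52648) + 20733) = -(13899115/2263864 + 20733) = -1*46950591427/2263864 = -46950591427/2263864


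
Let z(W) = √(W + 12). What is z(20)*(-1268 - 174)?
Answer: -5768*√2 ≈ -8157.2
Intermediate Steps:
z(W) = √(12 + W)
z(20)*(-1268 - 174) = √(12 + 20)*(-1268 - 174) = √32*(-1442) = (4*√2)*(-1442) = -5768*√2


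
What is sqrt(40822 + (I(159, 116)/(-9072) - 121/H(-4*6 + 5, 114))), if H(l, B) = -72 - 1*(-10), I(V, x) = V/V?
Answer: sqrt(2491377331793)/7812 ≈ 202.05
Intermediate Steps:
I(V, x) = 1
H(l, B) = -62 (H(l, B) = -72 + 10 = -62)
sqrt(40822 + (I(159, 116)/(-9072) - 121/H(-4*6 + 5, 114))) = sqrt(40822 + (1/(-9072) - 121/(-62))) = sqrt(40822 + (1*(-1/9072) - 121*(-1/62))) = sqrt(40822 + (-1/9072 + 121/62)) = sqrt(40822 + 548825/281232) = sqrt(11481001529/281232) = sqrt(2491377331793)/7812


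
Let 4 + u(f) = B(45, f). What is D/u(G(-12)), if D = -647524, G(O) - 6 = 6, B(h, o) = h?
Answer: -647524/41 ≈ -15793.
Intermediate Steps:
G(O) = 12 (G(O) = 6 + 6 = 12)
u(f) = 41 (u(f) = -4 + 45 = 41)
D/u(G(-12)) = -647524/41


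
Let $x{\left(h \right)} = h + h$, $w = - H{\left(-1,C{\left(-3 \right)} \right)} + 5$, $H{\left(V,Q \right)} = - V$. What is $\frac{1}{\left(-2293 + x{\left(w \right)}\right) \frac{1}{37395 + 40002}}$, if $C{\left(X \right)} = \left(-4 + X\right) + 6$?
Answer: $- \frac{77397}{2285} \approx -33.872$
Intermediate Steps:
$C{\left(X \right)} = 2 + X$
$w = 4$ ($w = - \left(-1\right) \left(-1\right) + 5 = \left(-1\right) 1 + 5 = -1 + 5 = 4$)
$x{\left(h \right)} = 2 h$
$\frac{1}{\left(-2293 + x{\left(w \right)}\right) \frac{1}{37395 + 40002}} = \frac{1}{\left(-2293 + 2 \cdot 4\right) \frac{1}{37395 + 40002}} = \frac{1}{\left(-2293 + 8\right) \frac{1}{77397}} = \frac{1}{\left(-2285\right) \frac{1}{77397}} = \frac{1}{- \frac{2285}{77397}} = - \frac{77397}{2285}$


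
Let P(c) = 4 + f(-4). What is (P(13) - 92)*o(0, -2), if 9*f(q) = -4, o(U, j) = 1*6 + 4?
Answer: -7960/9 ≈ -884.44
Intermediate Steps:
o(U, j) = 10 (o(U, j) = 6 + 4 = 10)
f(q) = -4/9 (f(q) = (⅑)*(-4) = -4/9)
P(c) = 32/9 (P(c) = 4 - 4/9 = 32/9)
(P(13) - 92)*o(0, -2) = (32/9 - 92)*10 = -796/9*10 = -7960/9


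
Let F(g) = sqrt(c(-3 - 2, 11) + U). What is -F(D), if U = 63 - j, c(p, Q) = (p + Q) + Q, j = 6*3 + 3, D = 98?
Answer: -sqrt(59) ≈ -7.6811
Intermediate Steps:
j = 21 (j = 18 + 3 = 21)
c(p, Q) = p + 2*Q (c(p, Q) = (Q + p) + Q = p + 2*Q)
U = 42 (U = 63 - 1*21 = 63 - 21 = 42)
F(g) = sqrt(59) (F(g) = sqrt(((-3 - 2) + 2*11) + 42) = sqrt((-5 + 22) + 42) = sqrt(17 + 42) = sqrt(59))
-F(D) = -sqrt(59)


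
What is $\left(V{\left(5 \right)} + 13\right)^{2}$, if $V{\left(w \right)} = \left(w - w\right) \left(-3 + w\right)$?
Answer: $169$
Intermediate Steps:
$V{\left(w \right)} = 0$ ($V{\left(w \right)} = 0 \left(-3 + w\right) = 0$)
$\left(V{\left(5 \right)} + 13\right)^{2} = \left(0 + 13\right)^{2} = 13^{2} = 169$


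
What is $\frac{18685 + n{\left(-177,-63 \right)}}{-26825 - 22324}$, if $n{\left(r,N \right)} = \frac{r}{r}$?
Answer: $- \frac{18686}{49149} \approx -0.38019$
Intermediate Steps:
$n{\left(r,N \right)} = 1$
$\frac{18685 + n{\left(-177,-63 \right)}}{-26825 - 22324} = \frac{18685 + 1}{-26825 - 22324} = \frac{18686}{-49149} = 18686 \left(- \frac{1}{49149}\right) = - \frac{18686}{49149}$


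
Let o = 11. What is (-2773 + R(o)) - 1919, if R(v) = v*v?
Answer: -4571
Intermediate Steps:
R(v) = v²
(-2773 + R(o)) - 1919 = (-2773 + 11²) - 1919 = (-2773 + 121) - 1919 = -2652 - 1919 = -4571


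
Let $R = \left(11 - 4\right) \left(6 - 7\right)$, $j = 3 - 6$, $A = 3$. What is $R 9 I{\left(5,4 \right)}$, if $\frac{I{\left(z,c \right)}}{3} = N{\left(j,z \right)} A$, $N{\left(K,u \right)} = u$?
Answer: $-2835$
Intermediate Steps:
$j = -3$ ($j = 3 - 6 = -3$)
$I{\left(z,c \right)} = 9 z$ ($I{\left(z,c \right)} = 3 z 3 = 3 \cdot 3 z = 9 z$)
$R = -7$ ($R = 7 \left(-1\right) = -7$)
$R 9 I{\left(5,4 \right)} = \left(-7\right) 9 \cdot 9 \cdot 5 = \left(-63\right) 45 = -2835$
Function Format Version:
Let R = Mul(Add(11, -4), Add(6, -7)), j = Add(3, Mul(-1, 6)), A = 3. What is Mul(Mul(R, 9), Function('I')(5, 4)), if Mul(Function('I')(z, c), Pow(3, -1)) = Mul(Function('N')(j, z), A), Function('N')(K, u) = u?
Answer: -2835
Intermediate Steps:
j = -3 (j = Add(3, -6) = -3)
Function('I')(z, c) = Mul(9, z) (Function('I')(z, c) = Mul(3, Mul(z, 3)) = Mul(3, Mul(3, z)) = Mul(9, z))
R = -7 (R = Mul(7, -1) = -7)
Mul(Mul(R, 9), Function('I')(5, 4)) = Mul(Mul(-7, 9), Mul(9, 5)) = Mul(-63, 45) = -2835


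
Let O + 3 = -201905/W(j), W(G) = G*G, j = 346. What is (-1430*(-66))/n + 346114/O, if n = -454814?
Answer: -9422722759874038/127587379571 ≈ -73853.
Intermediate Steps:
W(G) = G²
O = -561053/119716 (O = -3 - 201905/(346²) = -3 - 201905/119716 = -561053/119716 ≈ -4.6865)
(-1430*(-66))/n + 346114/O = -1430*(-66)/(-454814) + 346114/(-561053/119716) = 94380*(-1/454814) + 346114*(-119716/561053) = -47190/227407 - 41435383624/561053 = -9422722759874038/127587379571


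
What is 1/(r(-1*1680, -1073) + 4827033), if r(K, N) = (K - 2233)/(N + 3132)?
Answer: 2059/9938857034 ≈ 2.0717e-7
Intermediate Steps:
r(K, N) = (-2233 + K)/(3132 + N)
1/(r(-1*1680, -1073) + 4827033) = 1/((-2233 - 1*1680)/(3132 - 1073) + 4827033) = 1/((-2233 - 1680)/2059 + 4827033) = 1/((1/2059)*(-3913) + 4827033) = 1/(-3913/2059 + 4827033) = 1/(9938857034/2059) = 2059/9938857034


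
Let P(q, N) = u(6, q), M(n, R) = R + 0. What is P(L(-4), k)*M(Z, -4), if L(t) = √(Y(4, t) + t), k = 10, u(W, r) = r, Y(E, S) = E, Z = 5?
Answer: 0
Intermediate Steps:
M(n, R) = R
L(t) = √(4 + t)
P(q, N) = q
P(L(-4), k)*M(Z, -4) = √(4 - 4)*(-4) = √0*(-4) = 0*(-4) = 0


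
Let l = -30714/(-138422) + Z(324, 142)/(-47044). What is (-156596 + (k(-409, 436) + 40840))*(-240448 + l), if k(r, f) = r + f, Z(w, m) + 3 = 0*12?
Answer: 4768576269196027081/171366436 ≈ 2.7827e+10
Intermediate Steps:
Z(w, m) = -3 (Z(w, m) = -3 + 0*12 = -3 + 0 = -3)
l = 722662341/3255962284 (l = -30714/(-138422) - 3/(-47044) = -30714*(-1/138422) - 3*(-1/47044) = 15357/69211 + 3/47044 = 722662341/3255962284 ≈ 0.22195)
k(r, f) = f + r
(-156596 + (k(-409, 436) + 40840))*(-240448 + l) = (-156596 + ((436 - 409) + 40840))*(-240448 + 722662341/3255962284) = (-156596 + (27 + 40840))*(-782888896600891/3255962284) = (-156596 + 40867)*(-782888896600891/3255962284) = -115729*(-782888896600891/3255962284) = 4768576269196027081/171366436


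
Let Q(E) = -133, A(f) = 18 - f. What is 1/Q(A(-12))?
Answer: -1/133 ≈ -0.0075188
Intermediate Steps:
1/Q(A(-12)) = 1/(-133) = -1/133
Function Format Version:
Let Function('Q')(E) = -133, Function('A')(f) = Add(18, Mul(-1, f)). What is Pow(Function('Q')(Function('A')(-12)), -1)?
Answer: Rational(-1, 133) ≈ -0.0075188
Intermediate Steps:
Pow(Function('Q')(Function('A')(-12)), -1) = Pow(-133, -1) = Rational(-1, 133)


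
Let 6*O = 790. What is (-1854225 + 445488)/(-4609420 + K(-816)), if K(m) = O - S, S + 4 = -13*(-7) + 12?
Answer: 4226211/13828162 ≈ 0.30562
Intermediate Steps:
S = 99 (S = -4 + (-13*(-7) + 12) = -4 + (91 + 12) = -4 + 103 = 99)
O = 395/3 (O = (⅙)*790 = 395/3 ≈ 131.67)
K(m) = 98/3 (K(m) = 395/3 - 1*99 = 395/3 - 99 = 98/3)
(-1854225 + 445488)/(-4609420 + K(-816)) = (-1854225 + 445488)/(-4609420 + 98/3) = -1408737/(-13828162/3) = -1408737*(-3/13828162) = 4226211/13828162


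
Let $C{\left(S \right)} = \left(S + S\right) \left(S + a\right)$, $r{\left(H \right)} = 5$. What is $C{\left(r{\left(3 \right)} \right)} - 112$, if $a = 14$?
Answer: $78$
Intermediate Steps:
$C{\left(S \right)} = 2 S \left(14 + S\right)$ ($C{\left(S \right)} = \left(S + S\right) \left(S + 14\right) = 2 S \left(14 + S\right)$)
$C{\left(r{\left(3 \right)} \right)} - 112 = 2 \cdot 5 \left(14 + 5\right) - 112 = 2 \cdot 5 \cdot 19 - 112 = 190 - 112 = 78$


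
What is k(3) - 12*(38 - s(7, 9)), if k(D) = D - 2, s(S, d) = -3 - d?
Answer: -599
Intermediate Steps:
k(D) = -2 + D
k(3) - 12*(38 - s(7, 9)) = (-2 + 3) - 12*(38 - (-3 - 1*9)) = 1 - 12*(38 - (-3 - 9)) = 1 - 12*(38 - 1*(-12)) = 1 - 12*(38 + 12) = 1 - 12*50 = 1 - 600 = -599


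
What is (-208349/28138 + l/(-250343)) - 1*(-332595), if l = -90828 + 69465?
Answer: 2342797955330117/7044151334 ≈ 3.3259e+5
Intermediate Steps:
l = -21363
(-208349/28138 + l/(-250343)) - 1*(-332595) = (-208349/28138 - 21363/(-250343)) - 1*(-332595) = (-208349*1/28138 - 21363*(-1/250343)) + 332595 = (-208349/28138 + 21363/250343) + 332595 = -51557601613/7044151334 + 332595 = 2342797955330117/7044151334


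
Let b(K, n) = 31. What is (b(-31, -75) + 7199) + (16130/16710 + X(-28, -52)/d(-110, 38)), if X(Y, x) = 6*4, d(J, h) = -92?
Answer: 277897663/38433 ≈ 7230.7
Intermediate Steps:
X(Y, x) = 24
(b(-31, -75) + 7199) + (16130/16710 + X(-28, -52)/d(-110, 38)) = (31 + 7199) + (16130/16710 + 24/(-92)) = 7230 + (16130*(1/16710) + 24*(-1/92)) = 7230 + (1613/1671 - 6/23) = 7230 + 27073/38433 = 277897663/38433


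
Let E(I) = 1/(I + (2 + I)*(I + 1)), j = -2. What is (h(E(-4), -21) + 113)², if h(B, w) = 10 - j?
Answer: 15625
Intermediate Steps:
E(I) = 1/(I + (1 + I)*(2 + I)) (E(I) = 1/(I + (2 + I)*(1 + I)) = 1/(I + (1 + I)*(2 + I)))
h(B, w) = 12 (h(B, w) = 10 - 1*(-2) = 10 + 2 = 12)
(h(E(-4), -21) + 113)² = (12 + 113)² = 125² = 15625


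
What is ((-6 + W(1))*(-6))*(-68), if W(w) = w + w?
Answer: -1632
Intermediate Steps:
W(w) = 2*w
((-6 + W(1))*(-6))*(-68) = ((-6 + 2*1)*(-6))*(-68) = ((-6 + 2)*(-6))*(-68) = -4*(-6)*(-68) = 24*(-68) = -1632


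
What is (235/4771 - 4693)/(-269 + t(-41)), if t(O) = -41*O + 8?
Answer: -5597517/1693705 ≈ -3.3049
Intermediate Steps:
t(O) = 8 - 41*O
(235/4771 - 4693)/(-269 + t(-41)) = (235/4771 - 4693)/(-269 + (8 - 41*(-41))) = (235*(1/4771) - 4693)/(-269 + (8 + 1681)) = (235/4771 - 4693)/(-269 + 1689) = -22390068/4771/1420 = -22390068/4771*1/1420 = -5597517/1693705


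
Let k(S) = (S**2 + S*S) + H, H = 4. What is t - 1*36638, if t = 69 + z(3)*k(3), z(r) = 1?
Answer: -36547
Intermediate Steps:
k(S) = 4 + 2*S**2 (k(S) = (S**2 + S*S) + 4 = (S**2 + S**2) + 4 = 2*S**2 + 4 = 4 + 2*S**2)
t = 91 (t = 69 + 1*(4 + 2*3**2) = 69 + 1*(4 + 2*9) = 69 + 1*(4 + 18) = 69 + 1*22 = 69 + 22 = 91)
t - 1*36638 = 91 - 1*36638 = 91 - 36638 = -36547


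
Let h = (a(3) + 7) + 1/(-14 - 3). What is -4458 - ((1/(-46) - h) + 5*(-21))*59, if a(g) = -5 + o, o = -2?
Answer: 1356623/782 ≈ 1734.8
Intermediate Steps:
a(g) = -7 (a(g) = -5 - 2 = -7)
h = -1/17 (h = (-7 + 7) + 1/(-14 - 3) = 0 + 1/(-17) = 0 - 1/17 = -1/17 ≈ -0.058824)
-4458 - ((1/(-46) - h) + 5*(-21))*59 = -4458 - ((1/(-46) - 1*(-1/17)) + 5*(-21))*59 = -4458 - ((-1/46 + 1/17) - 105)*59 = -4458 - (29/782 - 105)*59 = -4458 - (-82081)*59/782 = -4458 - 1*(-4842779/782) = -4458 + 4842779/782 = 1356623/782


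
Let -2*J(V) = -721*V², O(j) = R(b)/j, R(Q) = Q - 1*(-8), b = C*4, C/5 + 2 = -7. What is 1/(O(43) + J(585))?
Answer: 2/246744217 ≈ 8.1056e-9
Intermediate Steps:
C = -45 (C = -10 + 5*(-7) = -10 - 35 = -45)
b = -180 (b = -45*4 = -180)
R(Q) = 8 + Q (R(Q) = Q + 8 = 8 + Q)
O(j) = -172/j (O(j) = (8 - 180)/j = -172/j)
J(V) = 721*V²/2 (J(V) = -(-721)*V²/2 = 721*V²/2)
1/(O(43) + J(585)) = 1/(-172/43 + (721/2)*585²) = 1/(-172*1/43 + (721/2)*342225) = 1/(-4 + 246744225/2) = 1/(246744217/2) = 2/246744217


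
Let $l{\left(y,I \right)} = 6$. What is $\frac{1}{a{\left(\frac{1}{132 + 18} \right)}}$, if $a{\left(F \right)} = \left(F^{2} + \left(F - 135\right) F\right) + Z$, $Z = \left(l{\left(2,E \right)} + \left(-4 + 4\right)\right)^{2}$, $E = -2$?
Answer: $\frac{5625}{197438} \approx 0.02849$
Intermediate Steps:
$Z = 36$ ($Z = \left(6 + \left(-4 + 4\right)\right)^{2} = \left(6 + 0\right)^{2} = 6^{2} = 36$)
$a{\left(F \right)} = 36 + F^{2} + F \left(-135 + F\right)$ ($a{\left(F \right)} = \left(F^{2} + \left(F - 135\right) F\right) + 36 = \left(F^{2} + \left(-135 + F\right) F\right) + 36 = \left(F^{2} + F \left(-135 + F\right)\right) + 36 = 36 + F^{2} + F \left(-135 + F\right)$)
$\frac{1}{a{\left(\frac{1}{132 + 18} \right)}} = \frac{1}{36 - \frac{135}{132 + 18} + 2 \left(\frac{1}{132 + 18}\right)^{2}} = \frac{1}{36 - \frac{135}{150} + 2 \left(\frac{1}{150}\right)^{2}} = \frac{1}{36 - \frac{9}{10} + \frac{2}{22500}} = \frac{1}{36 - \frac{9}{10} + 2 \cdot \frac{1}{22500}} = \frac{1}{36 - \frac{9}{10} + \frac{1}{11250}} = \frac{1}{\frac{197438}{5625}} = \frac{5625}{197438}$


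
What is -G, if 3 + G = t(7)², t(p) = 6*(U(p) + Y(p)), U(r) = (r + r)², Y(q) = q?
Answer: -1483521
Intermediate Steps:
U(r) = 4*r² (U(r) = (2*r)² = 4*r²)
t(p) = 6*p + 24*p² (t(p) = 6*(4*p² + p) = 6*(p + 4*p²) = 6*p + 24*p²)
G = 1483521 (G = -3 + (6*7*(1 + 4*7))² = -3 + (6*7*(1 + 28))² = -3 + (6*7*29)² = -3 + 1218² = -3 + 1483524 = 1483521)
-G = -1*1483521 = -1483521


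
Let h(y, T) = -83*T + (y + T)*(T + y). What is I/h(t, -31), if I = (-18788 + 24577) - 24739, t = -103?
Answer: -18950/20529 ≈ -0.92308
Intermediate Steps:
h(y, T) = (T + y)² - 83*T (h(y, T) = -83*T + (T + y)*(T + y) = -83*T + (T + y)² = (T + y)² - 83*T)
I = -18950 (I = 5789 - 24739 = -18950)
I/h(t, -31) = -18950/((-31 - 103)² - 83*(-31)) = -18950/((-134)² + 2573) = -18950/(17956 + 2573) = -18950/20529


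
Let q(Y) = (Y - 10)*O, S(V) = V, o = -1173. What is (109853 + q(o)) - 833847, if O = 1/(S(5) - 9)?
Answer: -2894793/4 ≈ -7.2370e+5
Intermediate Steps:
O = -¼ (O = 1/(5 - 9) = 1/(-4) = -¼ ≈ -0.25000)
q(Y) = 5/2 - Y/4 (q(Y) = (Y - 10)*(-¼) = (-10 + Y)*(-¼) = 5/2 - Y/4)
(109853 + q(o)) - 833847 = (109853 + (5/2 - ¼*(-1173))) - 833847 = (109853 + (5/2 + 1173/4)) - 833847 = (109853 + 1183/4) - 833847 = 440595/4 - 833847 = -2894793/4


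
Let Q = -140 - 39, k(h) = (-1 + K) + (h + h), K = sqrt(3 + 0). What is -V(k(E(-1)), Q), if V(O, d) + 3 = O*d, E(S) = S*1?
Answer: -534 + 179*sqrt(3) ≈ -223.96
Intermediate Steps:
K = sqrt(3) ≈ 1.7320
E(S) = S
k(h) = -1 + sqrt(3) + 2*h (k(h) = (-1 + sqrt(3)) + (h + h) = (-1 + sqrt(3)) + 2*h = -1 + sqrt(3) + 2*h)
Q = -179
V(O, d) = -3 + O*d
-V(k(E(-1)), Q) = -(-3 + (-1 + sqrt(3) + 2*(-1))*(-179)) = -(-3 + (-1 + sqrt(3) - 2)*(-179)) = -(-3 + (-3 + sqrt(3))*(-179)) = -(-3 + (537 - 179*sqrt(3))) = -(534 - 179*sqrt(3)) = -534 + 179*sqrt(3)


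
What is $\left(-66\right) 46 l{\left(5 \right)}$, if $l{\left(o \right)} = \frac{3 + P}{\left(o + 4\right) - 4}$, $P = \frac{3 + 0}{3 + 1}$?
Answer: $-2277$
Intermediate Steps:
$P = \frac{3}{4} \approx 0.75$
$l{\left(o \right)} = \frac{15}{4 o}$ ($l{\left(o \right)} = \frac{3 + \frac{3}{4}}{\left(o + 4\right) - 4} = \frac{15}{4 \left(\left(4 + o\right) - 4\right)} = \frac{15}{4 o}$)
$\left(-66\right) 46 l{\left(5 \right)} = \left(-66\right) 46 \frac{15}{4 \cdot 5} = - 3036 \cdot \frac{15}{4} \cdot \frac{1}{5} = \left(-3036\right) \frac{3}{4} = -2277$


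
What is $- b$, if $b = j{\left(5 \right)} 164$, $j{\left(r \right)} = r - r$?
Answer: $0$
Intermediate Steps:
$j{\left(r \right)} = 0$
$b = 0$ ($b = 0 \cdot 164 = 0$)
$- b = \left(-1\right) 0 = 0$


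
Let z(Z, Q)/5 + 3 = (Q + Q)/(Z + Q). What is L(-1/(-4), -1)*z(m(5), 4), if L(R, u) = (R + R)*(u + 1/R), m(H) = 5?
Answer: -95/6 ≈ -15.833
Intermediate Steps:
L(R, u) = 2*R*(u + 1/R) (L(R, u) = (2*R)*(u + 1/R) = 2*R*(u + 1/R))
z(Z, Q) = -15 + 10*Q/(Q + Z) (z(Z, Q) = -15 + 5*((Q + Q)/(Z + Q)) = -15 + 5*((2*Q)/(Q + Z)) = -15 + 5*(2*Q/(Q + Z)) = -15 + 10*Q/(Q + Z))
L(-1/(-4), -1)*z(m(5), 4) = (2 + 2*(-1/(-4))*(-1))*(5*(-1*4 - 3*5)/(4 + 5)) = (2 + 2*(-1*(-1/4))*(-1))*(5*(-4 - 15)/9) = (2 + 2*(1/4)*(-1))*(5*(1/9)*(-19)) = (2 - 1/2)*(-95/9) = (3/2)*(-95/9) = -95/6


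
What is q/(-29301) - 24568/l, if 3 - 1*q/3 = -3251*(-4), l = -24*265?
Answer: 40330252/7764765 ≈ 5.1940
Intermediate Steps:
l = -6360
q = -39003 (q = 9 - (-9753)*(-4) = 9 - 3*13004 = 9 - 39012 = -39003)
q/(-29301) - 24568/l = -39003/(-29301) - 24568/(-6360) = -39003*(-1/29301) - 24568*(-1/6360) = 13001/9767 + 3071/795 = 40330252/7764765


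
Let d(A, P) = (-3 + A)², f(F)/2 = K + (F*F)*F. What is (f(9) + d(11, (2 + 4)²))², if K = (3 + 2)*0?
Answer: 2316484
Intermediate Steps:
K = 0 (K = 5*0 = 0)
f(F) = 2*F³ (f(F) = 2*(0 + (F*F)*F) = 2*(0 + F²*F) = 2*(0 + F³) = 2*F³)
(f(9) + d(11, (2 + 4)²))² = (2*9³ + (-3 + 11)²)² = (2*729 + 8²)² = (1458 + 64)² = 1522² = 2316484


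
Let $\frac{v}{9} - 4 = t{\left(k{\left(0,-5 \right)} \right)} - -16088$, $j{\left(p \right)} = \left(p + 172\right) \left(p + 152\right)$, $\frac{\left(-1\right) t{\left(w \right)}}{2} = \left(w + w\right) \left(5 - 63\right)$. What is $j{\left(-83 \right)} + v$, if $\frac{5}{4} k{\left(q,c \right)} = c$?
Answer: $142617$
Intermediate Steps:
$k{\left(q,c \right)} = \frac{4 c}{5}$
$t{\left(w \right)} = 232 w$ ($t{\left(w \right)} = - 2 \left(w + w\right) \left(5 - 63\right) = - 2 \cdot 2 w \left(-58\right) = - 2 \left(- 116 w\right) = 232 w$)
$j{\left(p \right)} = \left(152 + p\right) \left(172 + p\right)$ ($j{\left(p \right)} = \left(172 + p\right) \left(152 + p\right) = \left(152 + p\right) \left(172 + p\right)$)
$v = 136476$ ($v = 36 + 9 \left(232 \cdot \frac{4}{5} \left(-5\right) - -16088\right) = 36 + 9 \left(232 \left(-4\right) + 16088\right) = 36 + 9 \left(-928 + 16088\right) = 36 + 9 \cdot 15160 = 36 + 136440 = 136476$)
$j{\left(-83 \right)} + v = \left(26144 + \left(-83\right)^{2} + 324 \left(-83\right)\right) + 136476 = \left(26144 + 6889 - 26892\right) + 136476 = 6141 + 136476 = 142617$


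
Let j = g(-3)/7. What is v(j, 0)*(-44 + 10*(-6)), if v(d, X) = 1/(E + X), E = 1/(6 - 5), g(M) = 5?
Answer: -104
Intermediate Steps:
E = 1 (E = 1/1 = 1)
j = 5/7 ≈ 0.71429
v(d, X) = 1/(1 + X)
v(j, 0)*(-44 + 10*(-6)) = (-44 + 10*(-6))/(1 + 0) = (-44 - 60)/1 = 1*(-104) = -104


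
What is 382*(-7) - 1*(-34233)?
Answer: 31559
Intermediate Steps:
382*(-7) - 1*(-34233) = -2674 + 34233 = 31559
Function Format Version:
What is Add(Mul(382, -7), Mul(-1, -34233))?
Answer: 31559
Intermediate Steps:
Add(Mul(382, -7), Mul(-1, -34233)) = Add(-2674, 34233) = 31559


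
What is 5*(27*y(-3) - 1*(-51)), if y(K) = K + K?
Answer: -555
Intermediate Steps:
y(K) = 2*K
5*(27*y(-3) - 1*(-51)) = 5*(27*(2*(-3)) - 1*(-51)) = 5*(27*(-6) + 51) = 5*(-162 + 51) = 5*(-111) = -555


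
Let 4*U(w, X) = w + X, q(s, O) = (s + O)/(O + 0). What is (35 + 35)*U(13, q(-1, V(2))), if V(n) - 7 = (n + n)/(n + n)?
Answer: 3885/16 ≈ 242.81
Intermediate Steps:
V(n) = 8 (V(n) = 7 + (n + n)/(n + n) = 7 + (2*n)/((2*n)) = 7 + (2*n)*(1/(2*n)) = 7 + 1 = 8)
q(s, O) = (O + s)/O
U(w, X) = X/4 + w/4 (U(w, X) = (w + X)/4 = (X + w)/4 = X/4 + w/4)
(35 + 35)*U(13, q(-1, V(2))) = (35 + 35)*(((8 - 1)/8)/4 + (¼)*13) = 70*(((⅛)*7)/4 + 13/4) = 70*((¼)*(7/8) + 13/4) = 70*(7/32 + 13/4) = 70*(111/32) = 3885/16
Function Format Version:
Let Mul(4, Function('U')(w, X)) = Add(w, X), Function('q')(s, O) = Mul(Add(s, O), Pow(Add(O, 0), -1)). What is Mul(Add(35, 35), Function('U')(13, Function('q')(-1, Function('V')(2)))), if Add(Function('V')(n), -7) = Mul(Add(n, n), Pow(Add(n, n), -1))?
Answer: Rational(3885, 16) ≈ 242.81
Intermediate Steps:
Function('V')(n) = 8 (Function('V')(n) = Add(7, Mul(Add(n, n), Pow(Add(n, n), -1))) = Add(7, Mul(Mul(2, n), Pow(Mul(2, n), -1))) = Add(7, Mul(Mul(2, n), Mul(Rational(1, 2), Pow(n, -1)))) = Add(7, 1) = 8)
Function('q')(s, O) = Mul(Pow(O, -1), Add(O, s)) (Function('q')(s, O) = Mul(Add(O, s), Pow(O, -1)) = Mul(Pow(O, -1), Add(O, s)))
Function('U')(w, X) = Add(Mul(Rational(1, 4), X), Mul(Rational(1, 4), w)) (Function('U')(w, X) = Mul(Rational(1, 4), Add(w, X)) = Mul(Rational(1, 4), Add(X, w)) = Add(Mul(Rational(1, 4), X), Mul(Rational(1, 4), w)))
Mul(Add(35, 35), Function('U')(13, Function('q')(-1, Function('V')(2)))) = Mul(Add(35, 35), Add(Mul(Rational(1, 4), Mul(Pow(8, -1), Add(8, -1))), Mul(Rational(1, 4), 13))) = Mul(70, Add(Mul(Rational(1, 4), Mul(Rational(1, 8), 7)), Rational(13, 4))) = Mul(70, Add(Mul(Rational(1, 4), Rational(7, 8)), Rational(13, 4))) = Mul(70, Add(Rational(7, 32), Rational(13, 4))) = Mul(70, Rational(111, 32)) = Rational(3885, 16)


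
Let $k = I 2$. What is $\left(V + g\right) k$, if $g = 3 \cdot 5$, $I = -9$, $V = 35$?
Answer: $-900$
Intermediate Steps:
$g = 15$
$k = -18$ ($k = \left(-9\right) 2 = -18$)
$\left(V + g\right) k = \left(35 + 15\right) \left(-18\right) = 50 \left(-18\right) = -900$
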